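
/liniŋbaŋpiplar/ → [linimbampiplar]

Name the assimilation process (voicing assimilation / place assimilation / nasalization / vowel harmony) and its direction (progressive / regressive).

/ŋ/→[m] /ŋ/→[m].
Each target copies a feature from the following segment, so the direction is regressive.

place assimilation, regressive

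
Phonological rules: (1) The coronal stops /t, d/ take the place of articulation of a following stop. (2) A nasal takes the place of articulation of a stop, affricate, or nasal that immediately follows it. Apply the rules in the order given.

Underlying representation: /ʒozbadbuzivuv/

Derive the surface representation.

[ʒozbabbuzivuv]

Rule 1: /d/ before /b/ (labial) → [b]
After rule 1: ʒozbabbuzivuv
Rule 2: no segment meets the rule's conditions; no change.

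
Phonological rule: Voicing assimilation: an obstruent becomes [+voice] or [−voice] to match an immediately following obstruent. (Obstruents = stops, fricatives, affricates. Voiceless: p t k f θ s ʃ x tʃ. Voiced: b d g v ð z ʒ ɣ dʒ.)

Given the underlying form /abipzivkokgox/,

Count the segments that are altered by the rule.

3

/p/ before /z/ (voiced) → [b]
/v/ before /k/ (voiceless) → [f]
/k/ before /g/ (voiced) → [g]
3 segments change.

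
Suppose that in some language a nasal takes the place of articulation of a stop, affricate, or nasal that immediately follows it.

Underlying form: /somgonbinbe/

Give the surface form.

[soŋgombimbe]

/m/ before /g/ (velar) → [ŋ]
/n/ before /b/ (labial) → [m]
/n/ before /b/ (labial) → [m]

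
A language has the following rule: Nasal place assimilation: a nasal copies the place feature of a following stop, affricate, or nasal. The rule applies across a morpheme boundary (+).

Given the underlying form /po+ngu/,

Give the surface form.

/n/ before /g/ (velar) → [ŋ]

[po+ŋgu]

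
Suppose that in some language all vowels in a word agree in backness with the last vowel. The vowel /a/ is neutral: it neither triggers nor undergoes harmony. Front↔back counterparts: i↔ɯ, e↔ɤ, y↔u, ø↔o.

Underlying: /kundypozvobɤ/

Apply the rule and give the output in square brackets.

/y/ harmonizes with /ɤ/ ([+back]) → [u]

[kundupozvobɤ]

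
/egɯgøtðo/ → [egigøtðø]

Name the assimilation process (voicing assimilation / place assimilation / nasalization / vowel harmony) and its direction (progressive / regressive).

vowel harmony, progressive

/ɯ/→[i] /o/→[ø].
Vowels agree with the first vowel, so the harmony is progressive.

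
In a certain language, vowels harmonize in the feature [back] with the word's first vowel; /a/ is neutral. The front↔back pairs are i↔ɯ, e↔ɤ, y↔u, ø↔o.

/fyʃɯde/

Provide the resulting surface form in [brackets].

[fyʃide]

/ɯ/ harmonizes with /y/ ([-back]) → [i]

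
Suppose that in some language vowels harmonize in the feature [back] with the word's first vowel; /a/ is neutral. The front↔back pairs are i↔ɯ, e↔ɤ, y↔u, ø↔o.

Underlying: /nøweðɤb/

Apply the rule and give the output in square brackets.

[nøweðeb]

/ɤ/ harmonizes with /ø/ ([-back]) → [e]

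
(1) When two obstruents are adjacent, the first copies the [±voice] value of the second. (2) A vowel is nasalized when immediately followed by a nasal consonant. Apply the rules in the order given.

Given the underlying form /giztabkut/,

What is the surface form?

Rule 1: /z/ before /t/ (voiceless) → [s]
Rule 1: /b/ before /k/ (voiceless) → [p]
After rule 1: gistapkut
Rule 2: no segment meets the rule's conditions; no change.

[gistapkut]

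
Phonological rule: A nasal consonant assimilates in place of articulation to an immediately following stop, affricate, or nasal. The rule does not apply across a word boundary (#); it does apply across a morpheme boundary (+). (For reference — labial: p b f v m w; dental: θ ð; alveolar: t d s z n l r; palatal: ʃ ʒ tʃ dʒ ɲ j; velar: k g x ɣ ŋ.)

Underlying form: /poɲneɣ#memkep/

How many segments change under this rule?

/ɲ/ before /n/ (alveolar) → [n]
/m/ before /k/ (velar) → [ŋ]
2 segments change.

2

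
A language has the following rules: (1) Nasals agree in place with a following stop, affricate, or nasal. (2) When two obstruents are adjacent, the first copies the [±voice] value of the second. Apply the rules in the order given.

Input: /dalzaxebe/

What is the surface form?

[dalzaxebe]

Rule 1: no segment meets the rule's conditions; no change.
After rule 1: dalzaxebe
Rule 2: no segment meets the rule's conditions; no change.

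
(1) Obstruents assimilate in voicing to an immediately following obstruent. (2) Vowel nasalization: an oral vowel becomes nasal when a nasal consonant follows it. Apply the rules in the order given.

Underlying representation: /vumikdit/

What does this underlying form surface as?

Rule 1: /k/ before /d/ (voiced) → [g]
After rule 1: vumigdit
Rule 2: /u/ before nasal /m/ → [ũ]

[vũmigdit]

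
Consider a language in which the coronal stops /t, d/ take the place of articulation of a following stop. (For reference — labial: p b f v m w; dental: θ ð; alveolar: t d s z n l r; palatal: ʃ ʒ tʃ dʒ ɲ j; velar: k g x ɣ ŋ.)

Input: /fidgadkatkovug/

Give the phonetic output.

[figgagkakkovug]

/d/ before /g/ (velar) → [g]
/d/ before /k/ (velar) → [g]
/t/ before /k/ (velar) → [k]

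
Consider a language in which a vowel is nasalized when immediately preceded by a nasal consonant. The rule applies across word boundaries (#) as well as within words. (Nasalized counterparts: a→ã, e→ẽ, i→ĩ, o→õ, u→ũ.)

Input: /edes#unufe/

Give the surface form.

[edes#unũfe]

/u/ after nasal /n/ → [ũ]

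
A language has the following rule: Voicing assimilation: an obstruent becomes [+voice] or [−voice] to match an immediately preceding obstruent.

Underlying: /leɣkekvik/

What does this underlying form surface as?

[leɣgekfik]

/k/ after /ɣ/ (voiced) → [g]
/v/ after /k/ (voiceless) → [f]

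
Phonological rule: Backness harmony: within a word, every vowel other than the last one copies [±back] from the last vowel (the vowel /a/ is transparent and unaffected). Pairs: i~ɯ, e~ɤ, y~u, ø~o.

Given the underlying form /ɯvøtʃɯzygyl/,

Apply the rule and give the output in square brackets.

/ɯ/ harmonizes with /y/ ([-back]) → [i]
/ɯ/ harmonizes with /y/ ([-back]) → [i]

[ivøtʃizygyl]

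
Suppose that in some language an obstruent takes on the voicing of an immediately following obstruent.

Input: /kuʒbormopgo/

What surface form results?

[kuʒbormobgo]

/p/ before /g/ (voiced) → [b]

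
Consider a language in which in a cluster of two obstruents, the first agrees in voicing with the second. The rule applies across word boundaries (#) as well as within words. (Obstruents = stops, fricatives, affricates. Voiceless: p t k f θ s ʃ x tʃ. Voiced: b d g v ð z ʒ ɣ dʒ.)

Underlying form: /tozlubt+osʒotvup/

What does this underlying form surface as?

/b/ before /t/ (voiceless) → [p]
/s/ before /ʒ/ (voiced) → [z]
/t/ before /v/ (voiced) → [d]

[tozlupt+ozʒodvup]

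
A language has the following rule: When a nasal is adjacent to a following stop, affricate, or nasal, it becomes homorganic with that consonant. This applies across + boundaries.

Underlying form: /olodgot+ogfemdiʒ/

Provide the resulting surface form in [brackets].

[olodgot+ogfendiʒ]

/m/ before /d/ (alveolar) → [n]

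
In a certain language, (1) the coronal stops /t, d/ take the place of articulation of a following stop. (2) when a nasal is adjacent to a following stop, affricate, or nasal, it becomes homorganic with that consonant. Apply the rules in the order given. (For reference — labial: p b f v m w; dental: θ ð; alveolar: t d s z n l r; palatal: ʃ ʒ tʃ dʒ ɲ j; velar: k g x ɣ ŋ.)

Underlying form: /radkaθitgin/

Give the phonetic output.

Rule 1: /d/ before /k/ (velar) → [g]
Rule 1: /t/ before /g/ (velar) → [k]
After rule 1: ragkaθikgin
Rule 2: no segment meets the rule's conditions; no change.

[ragkaθikgin]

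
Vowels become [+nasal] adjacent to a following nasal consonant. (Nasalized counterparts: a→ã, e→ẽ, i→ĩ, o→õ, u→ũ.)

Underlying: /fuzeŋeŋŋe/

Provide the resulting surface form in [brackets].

/e/ before nasal /ŋ/ → [ẽ]
/e/ before nasal /ŋ/ → [ẽ]

[fuzẽŋẽŋŋe]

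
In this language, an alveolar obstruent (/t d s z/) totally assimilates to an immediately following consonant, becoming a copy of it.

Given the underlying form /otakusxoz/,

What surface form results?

/s/ before /x/ → [x] (total assimilation)

[otakuxxoz]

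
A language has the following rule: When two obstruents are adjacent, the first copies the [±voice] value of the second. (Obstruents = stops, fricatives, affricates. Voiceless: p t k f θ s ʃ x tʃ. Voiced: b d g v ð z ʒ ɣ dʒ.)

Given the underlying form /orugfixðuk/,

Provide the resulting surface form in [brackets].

[orukfiɣðuk]

/g/ before /f/ (voiceless) → [k]
/x/ before /ð/ (voiced) → [ɣ]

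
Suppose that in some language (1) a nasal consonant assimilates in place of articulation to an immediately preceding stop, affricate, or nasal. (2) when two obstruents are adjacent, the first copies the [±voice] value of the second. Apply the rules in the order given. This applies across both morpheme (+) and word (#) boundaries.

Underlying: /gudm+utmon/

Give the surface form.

Rule 1: /m/ after /d/ (alveolar) → [n]
Rule 1: /m/ after /t/ (alveolar) → [n]
After rule 1: gudn+utnon
Rule 2: no segment meets the rule's conditions; no change.

[gudn+utnon]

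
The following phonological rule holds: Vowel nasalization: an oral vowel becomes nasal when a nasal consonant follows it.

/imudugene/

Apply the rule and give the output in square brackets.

/i/ before nasal /m/ → [ĩ]
/e/ before nasal /n/ → [ẽ]

[ĩmudugẽne]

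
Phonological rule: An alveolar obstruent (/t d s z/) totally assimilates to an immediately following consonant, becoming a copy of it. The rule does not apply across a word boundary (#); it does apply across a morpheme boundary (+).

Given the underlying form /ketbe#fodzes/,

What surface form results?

[kebbe#fozzes]

/t/ before /b/ → [b] (total assimilation)
/d/ before /z/ → [z] (total assimilation)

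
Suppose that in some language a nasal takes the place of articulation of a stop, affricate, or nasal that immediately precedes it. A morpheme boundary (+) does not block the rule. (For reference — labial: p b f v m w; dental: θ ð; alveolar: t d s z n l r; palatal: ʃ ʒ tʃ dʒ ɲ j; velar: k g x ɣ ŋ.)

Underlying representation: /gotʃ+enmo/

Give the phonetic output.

/m/ after /n/ (alveolar) → [n]

[gotʃ+enno]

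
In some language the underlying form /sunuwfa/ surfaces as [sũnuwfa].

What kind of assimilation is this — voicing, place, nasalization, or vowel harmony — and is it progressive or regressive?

/u/→[ũ].
Each target copies a feature from the following segment, so the direction is regressive.

nasalization, regressive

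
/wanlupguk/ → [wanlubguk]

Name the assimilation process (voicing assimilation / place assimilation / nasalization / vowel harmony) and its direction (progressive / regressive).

/p/→[b].
Each target copies a feature from the following segment, so the direction is regressive.

voicing assimilation, regressive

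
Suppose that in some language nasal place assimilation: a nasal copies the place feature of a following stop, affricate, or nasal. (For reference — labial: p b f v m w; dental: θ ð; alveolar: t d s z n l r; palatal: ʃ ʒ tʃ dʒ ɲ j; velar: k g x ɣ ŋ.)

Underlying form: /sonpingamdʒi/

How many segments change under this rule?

/n/ before /p/ (labial) → [m]
/n/ before /g/ (velar) → [ŋ]
/m/ before /dʒ/ (palatal) → [ɲ]
3 segments change.

3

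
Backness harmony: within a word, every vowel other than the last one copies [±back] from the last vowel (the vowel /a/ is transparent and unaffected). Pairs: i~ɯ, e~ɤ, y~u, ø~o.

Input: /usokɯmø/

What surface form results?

/u/ harmonizes with /ø/ ([-back]) → [y]
/o/ harmonizes with /ø/ ([-back]) → [ø]
/ɯ/ harmonizes with /ø/ ([-back]) → [i]

[ysøkimø]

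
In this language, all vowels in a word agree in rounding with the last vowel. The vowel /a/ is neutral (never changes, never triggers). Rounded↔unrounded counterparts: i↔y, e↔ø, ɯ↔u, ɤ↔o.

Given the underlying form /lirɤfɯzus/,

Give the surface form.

[lyrofuzus]

/i/ harmonizes with /u/ ([+round]) → [y]
/ɤ/ harmonizes with /u/ ([+round]) → [o]
/ɯ/ harmonizes with /u/ ([+round]) → [u]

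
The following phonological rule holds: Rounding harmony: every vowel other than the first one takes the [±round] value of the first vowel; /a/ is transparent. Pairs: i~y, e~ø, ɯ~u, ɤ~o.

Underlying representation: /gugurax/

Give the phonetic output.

no segment meets the rule's conditions; no change.

[gugurax]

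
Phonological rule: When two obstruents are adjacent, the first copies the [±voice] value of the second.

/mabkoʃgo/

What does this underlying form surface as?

/b/ before /k/ (voiceless) → [p]
/ʃ/ before /g/ (voiced) → [ʒ]

[mapkoʒgo]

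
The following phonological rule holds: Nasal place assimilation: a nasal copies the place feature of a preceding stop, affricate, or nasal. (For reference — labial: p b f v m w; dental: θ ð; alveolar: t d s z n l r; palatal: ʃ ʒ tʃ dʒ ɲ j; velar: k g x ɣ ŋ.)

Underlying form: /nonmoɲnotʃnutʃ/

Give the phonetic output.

[nonnoɲɲotʃɲutʃ]

/m/ after /n/ (alveolar) → [n]
/n/ after /ɲ/ (palatal) → [ɲ]
/n/ after /tʃ/ (palatal) → [ɲ]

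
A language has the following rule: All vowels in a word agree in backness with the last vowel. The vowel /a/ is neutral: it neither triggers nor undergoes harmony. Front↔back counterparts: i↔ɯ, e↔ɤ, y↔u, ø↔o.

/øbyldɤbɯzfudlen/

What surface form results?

[øbyldebizfydlen]

/ɤ/ harmonizes with /e/ ([-back]) → [e]
/ɯ/ harmonizes with /e/ ([-back]) → [i]
/u/ harmonizes with /e/ ([-back]) → [y]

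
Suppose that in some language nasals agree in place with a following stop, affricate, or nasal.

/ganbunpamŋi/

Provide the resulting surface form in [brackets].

/n/ before /b/ (labial) → [m]
/n/ before /p/ (labial) → [m]
/m/ before /ŋ/ (velar) → [ŋ]

[gambumpaŋŋi]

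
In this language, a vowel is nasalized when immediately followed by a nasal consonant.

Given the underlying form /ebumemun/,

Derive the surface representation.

/u/ before nasal /m/ → [ũ]
/e/ before nasal /m/ → [ẽ]
/u/ before nasal /n/ → [ũ]

[ebũmẽmũn]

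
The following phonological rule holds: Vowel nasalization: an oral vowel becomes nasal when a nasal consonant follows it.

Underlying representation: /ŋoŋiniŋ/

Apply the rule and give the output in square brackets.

[ŋõŋĩnĩŋ]

/o/ before nasal /ŋ/ → [õ]
/i/ before nasal /n/ → [ĩ]
/i/ before nasal /ŋ/ → [ĩ]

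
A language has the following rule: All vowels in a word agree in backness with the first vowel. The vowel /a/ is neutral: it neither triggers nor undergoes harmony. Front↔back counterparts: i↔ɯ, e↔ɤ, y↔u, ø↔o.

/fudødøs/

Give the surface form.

[fudodos]

/ø/ harmonizes with /u/ ([+back]) → [o]
/ø/ harmonizes with /u/ ([+back]) → [o]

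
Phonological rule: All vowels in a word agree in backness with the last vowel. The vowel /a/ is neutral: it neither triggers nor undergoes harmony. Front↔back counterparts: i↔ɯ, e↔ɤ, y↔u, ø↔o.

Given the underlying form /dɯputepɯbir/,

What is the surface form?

/ɯ/ harmonizes with /i/ ([-back]) → [i]
/u/ harmonizes with /i/ ([-back]) → [y]
/ɯ/ harmonizes with /i/ ([-back]) → [i]

[dipytepibir]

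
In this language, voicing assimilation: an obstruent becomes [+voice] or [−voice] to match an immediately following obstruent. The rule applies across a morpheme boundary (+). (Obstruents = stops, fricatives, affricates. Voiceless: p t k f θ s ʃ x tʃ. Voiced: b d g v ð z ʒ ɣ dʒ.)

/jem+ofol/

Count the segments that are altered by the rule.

0

No segment meets the rule's conditions.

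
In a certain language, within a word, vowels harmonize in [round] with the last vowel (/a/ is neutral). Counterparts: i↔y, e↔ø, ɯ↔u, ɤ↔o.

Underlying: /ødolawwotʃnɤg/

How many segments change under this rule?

3

/ø/ harmonizes with /ɤ/ ([-round]) → [e]
/o/ harmonizes with /ɤ/ ([-round]) → [ɤ]
/o/ harmonizes with /ɤ/ ([-round]) → [ɤ]
3 segments change.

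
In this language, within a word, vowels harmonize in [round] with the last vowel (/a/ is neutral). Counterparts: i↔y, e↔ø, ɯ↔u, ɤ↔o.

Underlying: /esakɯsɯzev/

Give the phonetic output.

[esakɯsɯzev]

no segment meets the rule's conditions; no change.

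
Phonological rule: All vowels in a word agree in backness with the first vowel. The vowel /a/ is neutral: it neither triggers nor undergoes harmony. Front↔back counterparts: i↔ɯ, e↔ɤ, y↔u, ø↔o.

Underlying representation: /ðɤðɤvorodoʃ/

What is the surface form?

[ðɤðɤvorodoʃ]

no segment meets the rule's conditions; no change.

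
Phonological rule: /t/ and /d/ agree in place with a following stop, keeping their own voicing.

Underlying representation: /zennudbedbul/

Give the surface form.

/d/ before /b/ (labial) → [b]
/d/ before /b/ (labial) → [b]

[zennubbebbul]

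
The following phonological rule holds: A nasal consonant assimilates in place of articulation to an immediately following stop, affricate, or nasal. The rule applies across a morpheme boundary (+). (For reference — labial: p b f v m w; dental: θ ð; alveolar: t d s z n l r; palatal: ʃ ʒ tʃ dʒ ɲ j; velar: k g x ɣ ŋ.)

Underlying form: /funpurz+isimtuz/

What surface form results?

/n/ before /p/ (labial) → [m]
/m/ before /t/ (alveolar) → [n]

[fumpurz+isintuz]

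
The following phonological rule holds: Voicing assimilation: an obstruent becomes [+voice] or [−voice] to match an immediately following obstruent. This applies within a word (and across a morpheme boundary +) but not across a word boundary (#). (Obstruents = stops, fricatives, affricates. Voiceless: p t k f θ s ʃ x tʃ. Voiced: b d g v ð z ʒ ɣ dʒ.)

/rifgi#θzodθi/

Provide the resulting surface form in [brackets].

[rivgi#ðzotθi]

/f/ before /g/ (voiced) → [v]
/θ/ before /z/ (voiced) → [ð]
/d/ before /θ/ (voiceless) → [t]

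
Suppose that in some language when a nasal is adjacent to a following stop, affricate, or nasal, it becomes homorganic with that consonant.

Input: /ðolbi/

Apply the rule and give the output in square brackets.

[ðolbi]

no segment meets the rule's conditions; no change.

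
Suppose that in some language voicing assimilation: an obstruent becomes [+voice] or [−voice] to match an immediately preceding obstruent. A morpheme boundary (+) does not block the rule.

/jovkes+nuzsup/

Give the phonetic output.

[jovges+nuzzup]

/k/ after /v/ (voiced) → [g]
/s/ after /z/ (voiced) → [z]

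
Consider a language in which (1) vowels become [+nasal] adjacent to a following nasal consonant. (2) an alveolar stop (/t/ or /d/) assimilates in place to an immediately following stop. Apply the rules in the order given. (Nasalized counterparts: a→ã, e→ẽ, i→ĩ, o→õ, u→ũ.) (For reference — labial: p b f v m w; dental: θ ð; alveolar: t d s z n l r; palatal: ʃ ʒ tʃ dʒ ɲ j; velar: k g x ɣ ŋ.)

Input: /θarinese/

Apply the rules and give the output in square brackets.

[θarĩnese]

Rule 1: /i/ before nasal /n/ → [ĩ]
After rule 1: θarĩnese
Rule 2: no segment meets the rule's conditions; no change.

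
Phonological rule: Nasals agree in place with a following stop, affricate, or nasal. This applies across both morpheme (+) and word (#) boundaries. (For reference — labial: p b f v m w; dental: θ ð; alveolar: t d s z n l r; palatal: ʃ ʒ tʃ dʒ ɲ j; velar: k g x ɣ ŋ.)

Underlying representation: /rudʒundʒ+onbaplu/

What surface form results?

/n/ before /dʒ/ (palatal) → [ɲ]
/n/ before /b/ (labial) → [m]

[rudʒuɲdʒ+ombaplu]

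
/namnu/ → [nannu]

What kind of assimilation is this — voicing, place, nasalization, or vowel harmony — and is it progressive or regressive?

/m/→[n].
Each target copies a feature from the following segment, so the direction is regressive.

place assimilation, regressive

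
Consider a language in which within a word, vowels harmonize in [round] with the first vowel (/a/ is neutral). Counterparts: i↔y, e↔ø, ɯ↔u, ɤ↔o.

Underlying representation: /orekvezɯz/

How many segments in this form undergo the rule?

/e/ harmonizes with /o/ ([+round]) → [ø]
/e/ harmonizes with /o/ ([+round]) → [ø]
/ɯ/ harmonizes with /o/ ([+round]) → [u]
3 segments change.

3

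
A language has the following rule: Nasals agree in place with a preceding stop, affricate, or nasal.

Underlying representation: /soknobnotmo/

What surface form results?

/n/ after /k/ (velar) → [ŋ]
/n/ after /b/ (labial) → [m]
/m/ after /t/ (alveolar) → [n]

[sokŋobmotno]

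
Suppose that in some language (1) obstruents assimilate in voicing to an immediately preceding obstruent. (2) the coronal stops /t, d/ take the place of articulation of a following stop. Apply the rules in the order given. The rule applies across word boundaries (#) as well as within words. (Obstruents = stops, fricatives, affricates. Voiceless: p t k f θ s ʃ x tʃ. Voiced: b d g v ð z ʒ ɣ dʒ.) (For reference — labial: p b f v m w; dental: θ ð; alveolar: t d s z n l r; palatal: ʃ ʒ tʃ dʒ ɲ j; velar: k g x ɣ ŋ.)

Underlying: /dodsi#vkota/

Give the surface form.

Rule 1: /s/ after /d/ (voiced) → [z]
Rule 1: /k/ after /v/ (voiced) → [g]
After rule 1: dodzi#vgota
Rule 2: no segment meets the rule's conditions; no change.

[dodzi#vgota]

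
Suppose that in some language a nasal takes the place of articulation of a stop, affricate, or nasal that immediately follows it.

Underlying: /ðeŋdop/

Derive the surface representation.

[ðendop]

/ŋ/ before /d/ (alveolar) → [n]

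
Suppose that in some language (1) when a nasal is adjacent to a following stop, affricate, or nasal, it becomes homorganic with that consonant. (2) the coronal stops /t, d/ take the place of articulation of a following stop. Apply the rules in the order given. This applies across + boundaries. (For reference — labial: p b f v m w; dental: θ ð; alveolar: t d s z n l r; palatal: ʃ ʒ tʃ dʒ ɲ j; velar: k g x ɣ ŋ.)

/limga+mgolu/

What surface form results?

[liŋga+ŋgolu]

Rule 1: /m/ before /g/ (velar) → [ŋ]
Rule 1: /m/ before /g/ (velar) → [ŋ]
After rule 1: liŋga+ŋgolu
Rule 2: no segment meets the rule's conditions; no change.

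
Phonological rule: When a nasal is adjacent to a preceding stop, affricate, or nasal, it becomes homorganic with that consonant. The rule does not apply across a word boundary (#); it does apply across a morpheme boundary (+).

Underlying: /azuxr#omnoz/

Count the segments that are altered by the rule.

/n/ after /m/ (labial) → [m]
1 segment changes.

1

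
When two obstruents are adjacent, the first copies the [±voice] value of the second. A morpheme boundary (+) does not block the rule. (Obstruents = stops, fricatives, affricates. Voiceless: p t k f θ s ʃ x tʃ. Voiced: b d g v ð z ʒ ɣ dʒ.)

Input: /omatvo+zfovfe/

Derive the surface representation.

[omadvo+sfoffe]

/t/ before /v/ (voiced) → [d]
/z/ before /f/ (voiceless) → [s]
/v/ before /f/ (voiceless) → [f]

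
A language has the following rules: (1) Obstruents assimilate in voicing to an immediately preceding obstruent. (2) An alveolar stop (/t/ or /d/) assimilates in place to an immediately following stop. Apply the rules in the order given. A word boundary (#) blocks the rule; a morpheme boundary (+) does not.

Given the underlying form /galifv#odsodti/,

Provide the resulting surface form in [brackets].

[galiff#odzoddi]

Rule 1: /v/ after /f/ (voiceless) → [f]
Rule 1: /s/ after /d/ (voiced) → [z]
Rule 1: /t/ after /d/ (voiced) → [d]
After rule 1: galiff#odzoddi
Rule 2: no segment meets the rule's conditions; no change.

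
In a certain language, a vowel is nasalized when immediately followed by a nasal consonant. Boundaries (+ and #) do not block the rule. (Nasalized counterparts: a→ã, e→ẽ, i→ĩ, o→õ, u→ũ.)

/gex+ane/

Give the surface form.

/a/ before nasal /n/ → [ã]

[gex+ãne]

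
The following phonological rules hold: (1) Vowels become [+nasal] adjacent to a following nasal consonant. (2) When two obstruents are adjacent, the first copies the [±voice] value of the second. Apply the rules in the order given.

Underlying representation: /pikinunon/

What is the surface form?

Rule 1: /i/ before nasal /n/ → [ĩ]
Rule 1: /u/ before nasal /n/ → [ũ]
Rule 1: /o/ before nasal /n/ → [õ]
After rule 1: pikĩnũnõn
Rule 2: no segment meets the rule's conditions; no change.

[pikĩnũnõn]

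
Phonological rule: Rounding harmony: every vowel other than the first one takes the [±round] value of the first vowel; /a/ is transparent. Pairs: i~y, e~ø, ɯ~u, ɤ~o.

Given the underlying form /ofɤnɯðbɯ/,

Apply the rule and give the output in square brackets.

/ɤ/ harmonizes with /o/ ([+round]) → [o]
/ɯ/ harmonizes with /o/ ([+round]) → [u]
/ɯ/ harmonizes with /o/ ([+round]) → [u]

[ofonuðbu]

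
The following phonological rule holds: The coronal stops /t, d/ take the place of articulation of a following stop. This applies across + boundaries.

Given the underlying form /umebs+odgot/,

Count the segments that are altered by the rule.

1

/d/ before /g/ (velar) → [g]
1 segment changes.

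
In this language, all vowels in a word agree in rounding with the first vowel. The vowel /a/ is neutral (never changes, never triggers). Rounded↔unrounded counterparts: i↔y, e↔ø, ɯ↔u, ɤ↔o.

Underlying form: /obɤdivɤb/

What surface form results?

[obodyvob]

/ɤ/ harmonizes with /o/ ([+round]) → [o]
/i/ harmonizes with /o/ ([+round]) → [y]
/ɤ/ harmonizes with /o/ ([+round]) → [o]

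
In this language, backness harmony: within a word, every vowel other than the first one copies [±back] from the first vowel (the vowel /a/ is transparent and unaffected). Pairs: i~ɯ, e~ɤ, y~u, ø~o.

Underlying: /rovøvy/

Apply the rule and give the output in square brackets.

/ø/ harmonizes with /o/ ([+back]) → [o]
/y/ harmonizes with /o/ ([+back]) → [u]

[rovovu]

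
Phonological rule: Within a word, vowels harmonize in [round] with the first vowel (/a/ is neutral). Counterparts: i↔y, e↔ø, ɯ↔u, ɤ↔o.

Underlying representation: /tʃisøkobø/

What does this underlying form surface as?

/ø/ harmonizes with /i/ ([-round]) → [e]
/o/ harmonizes with /i/ ([-round]) → [ɤ]
/ø/ harmonizes with /i/ ([-round]) → [e]

[tʃisekɤbe]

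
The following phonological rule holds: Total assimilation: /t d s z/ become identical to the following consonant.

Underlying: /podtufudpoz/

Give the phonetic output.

/d/ before /t/ → [t] (total assimilation)
/d/ before /p/ → [p] (total assimilation)

[pottufuppoz]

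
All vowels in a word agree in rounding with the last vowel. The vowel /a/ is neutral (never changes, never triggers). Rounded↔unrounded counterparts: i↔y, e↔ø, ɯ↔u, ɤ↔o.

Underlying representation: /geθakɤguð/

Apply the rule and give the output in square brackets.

/e/ harmonizes with /u/ ([+round]) → [ø]
/ɤ/ harmonizes with /u/ ([+round]) → [o]

[gøθakoguð]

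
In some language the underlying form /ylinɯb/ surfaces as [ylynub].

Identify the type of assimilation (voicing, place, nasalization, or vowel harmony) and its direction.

/i/→[y] /ɯ/→[u].
Vowels agree with the first vowel, so the harmony is progressive.

vowel harmony, progressive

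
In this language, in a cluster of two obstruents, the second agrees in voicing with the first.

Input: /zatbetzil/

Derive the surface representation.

[zatpetsil]

/b/ after /t/ (voiceless) → [p]
/z/ after /t/ (voiceless) → [s]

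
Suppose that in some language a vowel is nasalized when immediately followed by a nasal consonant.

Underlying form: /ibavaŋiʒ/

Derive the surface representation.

/a/ before nasal /ŋ/ → [ã]

[ibavãŋiʒ]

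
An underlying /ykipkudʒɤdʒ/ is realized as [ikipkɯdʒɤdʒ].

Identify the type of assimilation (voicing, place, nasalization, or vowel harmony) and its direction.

/y/→[i] /u/→[ɯ].
Vowels agree with the last vowel, so the harmony is regressive.

vowel harmony, regressive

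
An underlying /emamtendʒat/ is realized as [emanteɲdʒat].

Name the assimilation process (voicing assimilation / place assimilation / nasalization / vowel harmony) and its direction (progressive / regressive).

/m/→[n] /n/→[ɲ].
Each target copies a feature from the following segment, so the direction is regressive.

place assimilation, regressive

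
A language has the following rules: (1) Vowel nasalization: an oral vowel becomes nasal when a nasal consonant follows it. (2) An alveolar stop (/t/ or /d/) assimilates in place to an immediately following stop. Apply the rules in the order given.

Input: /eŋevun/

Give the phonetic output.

[ẽŋevũn]

Rule 1: /e/ before nasal /ŋ/ → [ẽ]
Rule 1: /u/ before nasal /n/ → [ũ]
After rule 1: ẽŋevũn
Rule 2: no segment meets the rule's conditions; no change.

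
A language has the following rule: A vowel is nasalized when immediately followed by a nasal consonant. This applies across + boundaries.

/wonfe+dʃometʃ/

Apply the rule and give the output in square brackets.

[wõnfe+dʃõmetʃ]

/o/ before nasal /n/ → [õ]
/o/ before nasal /m/ → [õ]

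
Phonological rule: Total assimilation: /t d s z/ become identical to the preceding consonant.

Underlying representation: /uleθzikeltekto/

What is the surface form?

/z/ after /θ/ → [θ] (total assimilation)
/t/ after /l/ → [l] (total assimilation)
/t/ after /k/ → [k] (total assimilation)

[uleθθikellekko]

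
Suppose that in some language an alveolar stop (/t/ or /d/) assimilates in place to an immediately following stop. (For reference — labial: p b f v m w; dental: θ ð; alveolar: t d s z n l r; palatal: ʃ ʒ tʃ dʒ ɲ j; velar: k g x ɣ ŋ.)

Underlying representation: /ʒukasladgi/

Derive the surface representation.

/d/ before /g/ (velar) → [g]

[ʒukaslaggi]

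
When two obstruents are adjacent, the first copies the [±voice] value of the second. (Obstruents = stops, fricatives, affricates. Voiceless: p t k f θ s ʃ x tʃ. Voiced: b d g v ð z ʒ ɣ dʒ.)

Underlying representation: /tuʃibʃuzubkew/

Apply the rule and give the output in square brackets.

/b/ before /ʃ/ (voiceless) → [p]
/b/ before /k/ (voiceless) → [p]

[tuʃipʃuzupkew]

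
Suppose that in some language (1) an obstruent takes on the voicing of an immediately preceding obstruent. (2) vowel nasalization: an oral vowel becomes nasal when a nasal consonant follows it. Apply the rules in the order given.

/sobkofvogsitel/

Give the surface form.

Rule 1: /k/ after /b/ (voiced) → [g]
Rule 1: /v/ after /f/ (voiceless) → [f]
Rule 1: /s/ after /g/ (voiced) → [z]
After rule 1: sobgoffogzitel
Rule 2: no segment meets the rule's conditions; no change.

[sobgoffogzitel]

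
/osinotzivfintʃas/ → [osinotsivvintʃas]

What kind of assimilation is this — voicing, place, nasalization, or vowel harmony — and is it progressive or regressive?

voicing assimilation, progressive

/z/→[s] /f/→[v].
Each target copies a feature from the preceding segment, so the direction is progressive.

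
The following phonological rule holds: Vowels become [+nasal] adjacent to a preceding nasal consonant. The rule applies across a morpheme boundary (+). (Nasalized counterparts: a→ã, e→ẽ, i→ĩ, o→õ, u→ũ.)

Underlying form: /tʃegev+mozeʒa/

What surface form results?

[tʃegev+mõzeʒa]

/o/ after nasal /m/ → [õ]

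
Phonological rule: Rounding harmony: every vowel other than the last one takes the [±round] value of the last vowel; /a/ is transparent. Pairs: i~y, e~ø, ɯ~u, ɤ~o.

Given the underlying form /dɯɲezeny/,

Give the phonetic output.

/ɯ/ harmonizes with /y/ ([+round]) → [u]
/e/ harmonizes with /y/ ([+round]) → [ø]
/e/ harmonizes with /y/ ([+round]) → [ø]

[duɲøzøny]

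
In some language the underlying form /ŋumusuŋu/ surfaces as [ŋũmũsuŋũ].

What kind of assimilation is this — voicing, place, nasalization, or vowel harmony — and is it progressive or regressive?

/u/→[ũ] /u/→[ũ] /u/→[ũ].
Each target copies a feature from the preceding segment, so the direction is progressive.

nasalization, progressive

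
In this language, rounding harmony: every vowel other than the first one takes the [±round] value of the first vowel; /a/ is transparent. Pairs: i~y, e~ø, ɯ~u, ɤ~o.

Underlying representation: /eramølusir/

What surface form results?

/ø/ harmonizes with /e/ ([-round]) → [e]
/u/ harmonizes with /e/ ([-round]) → [ɯ]

[eramelɯsir]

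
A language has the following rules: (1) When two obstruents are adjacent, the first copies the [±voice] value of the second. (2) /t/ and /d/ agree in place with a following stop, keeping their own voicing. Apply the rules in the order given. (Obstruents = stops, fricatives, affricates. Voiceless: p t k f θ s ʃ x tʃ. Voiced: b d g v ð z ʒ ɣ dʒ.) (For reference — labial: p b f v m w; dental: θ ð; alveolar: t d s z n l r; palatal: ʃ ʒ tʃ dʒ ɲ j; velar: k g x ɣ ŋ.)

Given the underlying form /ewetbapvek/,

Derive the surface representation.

[ewebbabvek]

Rule 1: /t/ before /b/ (voiced) → [d]
Rule 1: /p/ before /v/ (voiced) → [b]
After rule 1: ewedbabvek
Rule 2: /d/ before /b/ (labial) → [b]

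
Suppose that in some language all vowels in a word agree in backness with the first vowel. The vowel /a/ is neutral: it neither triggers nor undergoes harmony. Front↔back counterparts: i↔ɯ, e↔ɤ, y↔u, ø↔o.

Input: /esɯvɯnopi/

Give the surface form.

[esivinøpi]

/ɯ/ harmonizes with /e/ ([-back]) → [i]
/ɯ/ harmonizes with /e/ ([-back]) → [i]
/o/ harmonizes with /e/ ([-back]) → [ø]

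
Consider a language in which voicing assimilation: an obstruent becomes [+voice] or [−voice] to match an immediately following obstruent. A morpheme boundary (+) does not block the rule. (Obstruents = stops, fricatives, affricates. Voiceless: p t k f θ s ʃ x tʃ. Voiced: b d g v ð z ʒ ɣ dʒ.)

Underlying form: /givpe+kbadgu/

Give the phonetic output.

/v/ before /p/ (voiceless) → [f]
/k/ before /b/ (voiced) → [g]

[gifpe+gbadgu]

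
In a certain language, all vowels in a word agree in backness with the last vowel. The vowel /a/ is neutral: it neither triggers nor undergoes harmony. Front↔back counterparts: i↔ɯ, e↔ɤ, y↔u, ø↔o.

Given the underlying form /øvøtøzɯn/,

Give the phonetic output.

/ø/ harmonizes with /ɯ/ ([+back]) → [o]
/ø/ harmonizes with /ɯ/ ([+back]) → [o]
/ø/ harmonizes with /ɯ/ ([+back]) → [o]

[ovotozɯn]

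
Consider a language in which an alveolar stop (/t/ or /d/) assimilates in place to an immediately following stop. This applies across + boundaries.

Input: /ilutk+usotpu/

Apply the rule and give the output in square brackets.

/t/ before /k/ (velar) → [k]
/t/ before /p/ (labial) → [p]

[ilukk+usoppu]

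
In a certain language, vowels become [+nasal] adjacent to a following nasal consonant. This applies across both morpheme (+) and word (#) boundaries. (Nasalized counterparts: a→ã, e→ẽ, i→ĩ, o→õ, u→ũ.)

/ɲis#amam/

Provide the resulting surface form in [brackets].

[ɲis#ãmãm]

/a/ before nasal /m/ → [ã]
/a/ before nasal /m/ → [ã]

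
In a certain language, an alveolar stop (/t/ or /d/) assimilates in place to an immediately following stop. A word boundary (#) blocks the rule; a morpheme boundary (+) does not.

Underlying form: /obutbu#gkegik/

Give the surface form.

[obupbu#gkegik]

/t/ before /b/ (labial) → [p]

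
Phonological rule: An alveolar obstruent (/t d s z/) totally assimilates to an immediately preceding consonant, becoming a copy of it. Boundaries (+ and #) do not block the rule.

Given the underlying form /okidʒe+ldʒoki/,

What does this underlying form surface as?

[okidʒe+ldʒoki]

no segment meets the rule's conditions; no change.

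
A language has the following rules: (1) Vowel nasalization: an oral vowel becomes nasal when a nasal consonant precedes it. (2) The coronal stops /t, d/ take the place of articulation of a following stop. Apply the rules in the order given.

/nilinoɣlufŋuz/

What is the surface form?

Rule 1: /i/ after nasal /n/ → [ĩ]
Rule 1: /o/ after nasal /n/ → [õ]
Rule 1: /u/ after nasal /ŋ/ → [ũ]
After rule 1: nĩlinõɣlufŋũz
Rule 2: no segment meets the rule's conditions; no change.

[nĩlinõɣlufŋũz]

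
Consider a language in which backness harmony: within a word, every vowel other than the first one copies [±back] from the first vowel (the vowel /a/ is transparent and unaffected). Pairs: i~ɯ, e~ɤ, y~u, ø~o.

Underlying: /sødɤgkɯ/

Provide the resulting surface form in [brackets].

[sødegki]

/ɤ/ harmonizes with /ø/ ([-back]) → [e]
/ɯ/ harmonizes with /ø/ ([-back]) → [i]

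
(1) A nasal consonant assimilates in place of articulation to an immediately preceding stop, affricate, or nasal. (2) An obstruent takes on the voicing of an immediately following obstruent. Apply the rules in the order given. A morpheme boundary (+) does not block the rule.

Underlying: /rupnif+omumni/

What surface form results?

Rule 1: /n/ after /p/ (labial) → [m]
Rule 1: /n/ after /m/ (labial) → [m]
After rule 1: rupmif+omummi
Rule 2: no segment meets the rule's conditions; no change.

[rupmif+omummi]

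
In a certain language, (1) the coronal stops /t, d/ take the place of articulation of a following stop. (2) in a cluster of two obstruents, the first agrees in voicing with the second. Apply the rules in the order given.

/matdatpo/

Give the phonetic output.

Rule 1: /t/ before /p/ (labial) → [p]
After rule 1: matdappo
Rule 2: /t/ before /d/ (voiced) → [d]

[maddappo]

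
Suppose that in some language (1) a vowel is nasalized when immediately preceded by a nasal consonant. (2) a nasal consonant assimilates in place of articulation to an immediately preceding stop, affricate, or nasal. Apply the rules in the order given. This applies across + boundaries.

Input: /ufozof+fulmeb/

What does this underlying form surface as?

[ufozof+fulmẽb]

Rule 1: /e/ after nasal /m/ → [ẽ]
After rule 1: ufozof+fulmẽb
Rule 2: no segment meets the rule's conditions; no change.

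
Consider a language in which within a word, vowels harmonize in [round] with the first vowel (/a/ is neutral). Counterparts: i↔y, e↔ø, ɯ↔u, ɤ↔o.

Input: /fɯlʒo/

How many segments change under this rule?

1

/o/ harmonizes with /ɯ/ ([-round]) → [ɤ]
1 segment changes.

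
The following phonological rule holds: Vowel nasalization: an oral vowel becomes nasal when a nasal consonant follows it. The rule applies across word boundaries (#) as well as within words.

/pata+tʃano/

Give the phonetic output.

[pata+tʃãno]

/a/ before nasal /n/ → [ã]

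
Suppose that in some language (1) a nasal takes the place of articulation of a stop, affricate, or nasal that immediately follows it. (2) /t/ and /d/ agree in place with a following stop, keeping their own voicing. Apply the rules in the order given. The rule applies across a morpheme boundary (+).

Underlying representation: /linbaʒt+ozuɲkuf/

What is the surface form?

Rule 1: /n/ before /b/ (labial) → [m]
Rule 1: /ɲ/ before /k/ (velar) → [ŋ]
After rule 1: limbaʒt+ozuŋkuf
Rule 2: no segment meets the rule's conditions; no change.

[limbaʒt+ozuŋkuf]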